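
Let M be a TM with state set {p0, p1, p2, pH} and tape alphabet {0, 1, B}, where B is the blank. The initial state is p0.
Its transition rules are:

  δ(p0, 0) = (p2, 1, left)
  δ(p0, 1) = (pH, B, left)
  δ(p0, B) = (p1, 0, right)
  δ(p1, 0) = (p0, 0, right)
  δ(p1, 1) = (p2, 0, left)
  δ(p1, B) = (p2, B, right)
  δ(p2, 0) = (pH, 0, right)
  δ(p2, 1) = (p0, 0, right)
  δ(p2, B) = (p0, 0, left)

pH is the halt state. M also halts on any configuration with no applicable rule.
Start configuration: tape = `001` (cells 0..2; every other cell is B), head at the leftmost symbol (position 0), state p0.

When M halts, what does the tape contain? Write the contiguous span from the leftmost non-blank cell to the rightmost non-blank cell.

state=p0 head=0 tape=BB[0]01   (p0,0)→(p2,1,left)
state=p2 head=-1 tape=B[B]101   (p2,B)→(p0,0,left)
state=p0 head=-2 tape=[B]0101   (p0,B)→(p1,0,right)
state=p1 head=-1 tape=0[0]101   (p1,0)→(p0,0,right)
state=p0 head=0 tape=00[1]01   (p0,1)→(pH,B,left)
state=pH head=-1 tape=0[0]B01
The non-blank tape span at halt is 00B01.

00B01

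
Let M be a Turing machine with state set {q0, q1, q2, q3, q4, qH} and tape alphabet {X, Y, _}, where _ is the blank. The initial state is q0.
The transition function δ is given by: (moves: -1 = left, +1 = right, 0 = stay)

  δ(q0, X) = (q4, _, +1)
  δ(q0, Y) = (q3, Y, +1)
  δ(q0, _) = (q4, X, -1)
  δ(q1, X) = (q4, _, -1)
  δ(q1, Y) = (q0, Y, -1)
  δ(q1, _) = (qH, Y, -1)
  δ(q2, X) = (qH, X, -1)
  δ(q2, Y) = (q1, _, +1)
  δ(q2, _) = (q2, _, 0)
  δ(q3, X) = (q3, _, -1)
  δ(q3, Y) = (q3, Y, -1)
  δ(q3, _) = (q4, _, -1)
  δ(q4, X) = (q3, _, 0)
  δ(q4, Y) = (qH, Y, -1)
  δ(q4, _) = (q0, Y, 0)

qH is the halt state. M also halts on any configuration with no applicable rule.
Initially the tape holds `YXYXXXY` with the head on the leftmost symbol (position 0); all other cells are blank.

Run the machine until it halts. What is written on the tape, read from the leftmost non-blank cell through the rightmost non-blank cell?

Y_Y_YXXXY

state=q0 head=0 tape=___[Y]XYXXXY   (q0,Y)→(q3,Y,+1)
state=q3 head=1 tape=___Y[X]YXXXY   (q3,X)→(q3,_,-1)
state=q3 head=0 tape=___[Y]_YXXXY   (q3,Y)→(q3,Y,-1)
state=q3 head=-1 tape=__[_]Y_YXXXY   (q3,_)→(q4,_,-1)
state=q4 head=-2 tape=_[_]_Y_YXXXY   (q4,_)→(q0,Y,0)
state=q0 head=-2 tape=_[Y]_Y_YXXXY   (q0,Y)→(q3,Y,+1)
state=q3 head=-1 tape=_Y[_]Y_YXXXY   (q3,_)→(q4,_,-1)
state=q4 head=-2 tape=_[Y]_Y_YXXXY   (q4,Y)→(qH,Y,-1)
state=qH head=-3 tape=[_]Y_Y_YXXXY
The non-blank tape span at halt is Y_Y_YXXXY.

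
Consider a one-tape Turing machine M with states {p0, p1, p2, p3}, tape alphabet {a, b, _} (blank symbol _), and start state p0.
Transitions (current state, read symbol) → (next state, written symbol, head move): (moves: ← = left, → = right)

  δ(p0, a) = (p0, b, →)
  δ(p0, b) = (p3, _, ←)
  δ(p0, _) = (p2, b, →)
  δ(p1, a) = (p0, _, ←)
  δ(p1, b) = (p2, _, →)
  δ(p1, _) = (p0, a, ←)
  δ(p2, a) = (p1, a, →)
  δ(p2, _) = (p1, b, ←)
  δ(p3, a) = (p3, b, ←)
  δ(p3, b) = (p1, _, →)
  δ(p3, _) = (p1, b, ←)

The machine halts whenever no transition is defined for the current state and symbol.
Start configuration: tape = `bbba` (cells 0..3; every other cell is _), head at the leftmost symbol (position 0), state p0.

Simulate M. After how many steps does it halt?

16

p0 | ___[b]bba   read b → write _, move ←, go to p3
p3 | __[_]_bba   read _ → write b, move ←, go to p1
p1 | _[_]b_bba   read _ → write a, move ←, go to p0
p0 | [_]ab_bba   read _ → write b, move →, go to p2
p2 | b[a]b_bba   read a → write a, move →, go to p1
p1 | ba[b]_bba   read b → write _, move →, go to p2
p2 | ba_[_]bba   read _ → write b, move ←, go to p1
p1 | ba[_]bbba   read _ → write a, move ←, go to p0
p0 | b[a]abbba   read a → write b, move →, go to p0
p0 | bb[a]bbba   read a → write b, move →, go to p0
p0 | bbb[b]bba   read b → write _, move ←, go to p3
p3 | bb[b]_bba   read b → write _, move →, go to p1
p1 | bb_[_]bba   read _ → write a, move ←, go to p0
p0 | bb[_]abba   read _ → write b, move →, go to p2
p2 | bbb[a]bba   read a → write a, move →, go to p1
p1 | bbba[b]ba   read b → write _, move →, go to p2
p2 | bbba_[b]a
M halts after 16 transitions.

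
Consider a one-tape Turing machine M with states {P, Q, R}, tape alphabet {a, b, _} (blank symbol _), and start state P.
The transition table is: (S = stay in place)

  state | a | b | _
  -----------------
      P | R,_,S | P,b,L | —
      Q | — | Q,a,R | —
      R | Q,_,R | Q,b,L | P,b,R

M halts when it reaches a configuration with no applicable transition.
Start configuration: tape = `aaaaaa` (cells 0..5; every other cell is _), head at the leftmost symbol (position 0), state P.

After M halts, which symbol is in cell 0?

b

P | [a]aaaaa_   read a → write _, move S, go to R
R | [_]aaaaa_   read _ → write b, move R, go to P
P | b[a]aaaa_   read a → write _, move S, go to R
R | b[_]aaaa_   read _ → write b, move R, go to P
P | bb[a]aaa_   read a → write _, move S, go to R
R | bb[_]aaa_   read _ → write b, move R, go to P
P | bbb[a]aa_   read a → write _, move S, go to R
R | bbb[_]aa_   read _ → write b, move R, go to P
P | bbbb[a]a_   read a → write _, move S, go to R
R | bbbb[_]a_   read _ → write b, move R, go to P
P | bbbbb[a]_   read a → write _, move S, go to R
R | bbbbb[_]_   read _ → write b, move R, go to P
P | bbbbbb[_]
Cell 0 holds b when M halts.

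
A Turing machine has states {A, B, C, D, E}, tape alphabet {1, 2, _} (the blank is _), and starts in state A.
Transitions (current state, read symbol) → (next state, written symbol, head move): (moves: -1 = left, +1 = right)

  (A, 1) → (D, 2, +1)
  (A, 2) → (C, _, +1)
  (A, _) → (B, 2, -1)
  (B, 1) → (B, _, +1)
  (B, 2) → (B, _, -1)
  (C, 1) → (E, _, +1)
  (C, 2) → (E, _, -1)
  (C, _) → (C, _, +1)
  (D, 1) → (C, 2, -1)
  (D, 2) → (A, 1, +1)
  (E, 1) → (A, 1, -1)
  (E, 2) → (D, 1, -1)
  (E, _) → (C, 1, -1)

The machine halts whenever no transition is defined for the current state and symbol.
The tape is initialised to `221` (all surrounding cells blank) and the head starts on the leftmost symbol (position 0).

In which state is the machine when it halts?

B

A | _[2]21   read 2 → write _, move +1, go to C
C | __[2]1   read 2 → write _, move -1, go to E
E | _[_]_1   read _ → write 1, move -1, go to C
C | [_]1_1   read _ → write _, move +1, go to C
C | _[1]_1   read 1 → write _, move +1, go to E
E | __[_]1   read _ → write 1, move -1, go to C
C | _[_]11   read _ → write _, move +1, go to C
C | __[1]1   read 1 → write _, move +1, go to E
E | ___[1]   read 1 → write 1, move -1, go to A
A | __[_]1   read _ → write 2, move -1, go to B
B | _[_]21
No transition is defined for (B, _); M halts in state B.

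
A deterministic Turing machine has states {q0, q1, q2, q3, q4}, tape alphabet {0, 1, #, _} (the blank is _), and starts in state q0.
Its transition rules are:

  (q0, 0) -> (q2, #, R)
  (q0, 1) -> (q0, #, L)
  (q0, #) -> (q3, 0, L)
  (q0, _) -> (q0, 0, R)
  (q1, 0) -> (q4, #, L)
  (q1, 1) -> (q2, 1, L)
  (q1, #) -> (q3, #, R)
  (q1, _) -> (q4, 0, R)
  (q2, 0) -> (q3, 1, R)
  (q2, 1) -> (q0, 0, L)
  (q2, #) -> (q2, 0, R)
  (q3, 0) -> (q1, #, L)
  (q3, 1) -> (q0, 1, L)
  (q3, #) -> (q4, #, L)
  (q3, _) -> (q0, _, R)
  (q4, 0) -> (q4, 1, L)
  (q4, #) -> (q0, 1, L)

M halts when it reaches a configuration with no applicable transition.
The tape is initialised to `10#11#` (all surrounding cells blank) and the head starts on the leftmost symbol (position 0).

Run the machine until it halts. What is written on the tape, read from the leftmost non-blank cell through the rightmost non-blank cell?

#1#0#11#

state=q0 head=0 tape=___[1]0#11#   (q0,1)→(q0,#,L)
state=q0 head=-1 tape=__[_]#0#11#   (q0,_)→(q0,0,R)
state=q0 head=0 tape=__0[#]0#11#   (q0,#)→(q3,0,L)
state=q3 head=-1 tape=__[0]00#11#   (q3,0)→(q1,#,L)
state=q1 head=-2 tape=_[_]#00#11#   (q1,_)→(q4,0,R)
state=q4 head=-1 tape=_0[#]00#11#   (q4,#)→(q0,1,L)
state=q0 head=-2 tape=_[0]100#11#   (q0,0)→(q2,#,R)
state=q2 head=-1 tape=_#[1]00#11#   (q2,1)→(q0,0,L)
state=q0 head=-2 tape=_[#]000#11#   (q0,#)→(q3,0,L)
state=q3 head=-3 tape=[_]0000#11#   (q3,_)→(q0,_,R)
state=q0 head=-2 tape=_[0]000#11#   (q0,0)→(q2,#,R)
state=q2 head=-1 tape=_#[0]00#11#   (q2,0)→(q3,1,R)
state=q3 head=0 tape=_#1[0]0#11#   (q3,0)→(q1,#,L)
state=q1 head=-1 tape=_#[1]#0#11#   (q1,1)→(q2,1,L)
state=q2 head=-2 tape=_[#]1#0#11#   (q2,#)→(q2,0,R)
state=q2 head=-1 tape=_0[1]#0#11#   (q2,1)→(q0,0,L)
state=q0 head=-2 tape=_[0]0#0#11#   (q0,0)→(q2,#,R)
state=q2 head=-1 tape=_#[0]#0#11#   (q2,0)→(q3,1,R)
state=q3 head=0 tape=_#1[#]0#11#   (q3,#)→(q4,#,L)
state=q4 head=-1 tape=_#[1]#0#11#
The non-blank tape span at halt is #1#0#11#.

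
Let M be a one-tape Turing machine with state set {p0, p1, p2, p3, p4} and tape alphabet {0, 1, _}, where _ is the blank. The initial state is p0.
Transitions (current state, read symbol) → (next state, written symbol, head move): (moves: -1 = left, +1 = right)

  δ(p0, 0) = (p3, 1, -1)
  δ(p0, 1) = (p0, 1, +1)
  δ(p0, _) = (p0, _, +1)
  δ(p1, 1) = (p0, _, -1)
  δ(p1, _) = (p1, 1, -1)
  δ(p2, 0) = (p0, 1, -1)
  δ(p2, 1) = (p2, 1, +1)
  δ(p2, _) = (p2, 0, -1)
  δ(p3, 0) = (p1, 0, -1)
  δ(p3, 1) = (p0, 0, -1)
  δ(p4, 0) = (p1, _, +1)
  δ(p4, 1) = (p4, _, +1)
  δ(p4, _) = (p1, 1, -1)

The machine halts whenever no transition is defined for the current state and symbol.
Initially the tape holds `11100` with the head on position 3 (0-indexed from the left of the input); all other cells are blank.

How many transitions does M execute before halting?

10

state=p0 head=3 tape=_111[0]0   (p0,0)→(p3,1,-1)
state=p3 head=2 tape=_11[1]10   (p3,1)→(p0,0,-1)
state=p0 head=1 tape=_1[1]010   (p0,1)→(p0,1,+1)
state=p0 head=2 tape=_11[0]10   (p0,0)→(p3,1,-1)
state=p3 head=1 tape=_1[1]110   (p3,1)→(p0,0,-1)
state=p0 head=0 tape=_[1]0110   (p0,1)→(p0,1,+1)
state=p0 head=1 tape=_1[0]110   (p0,0)→(p3,1,-1)
state=p3 head=0 tape=_[1]1110   (p3,1)→(p0,0,-1)
state=p0 head=-1 tape=[_]01110   (p0,_)→(p0,_,+1)
state=p0 head=0 tape=_[0]1110   (p0,0)→(p3,1,-1)
state=p3 head=-1 tape=[_]11110
M halts after 10 transitions.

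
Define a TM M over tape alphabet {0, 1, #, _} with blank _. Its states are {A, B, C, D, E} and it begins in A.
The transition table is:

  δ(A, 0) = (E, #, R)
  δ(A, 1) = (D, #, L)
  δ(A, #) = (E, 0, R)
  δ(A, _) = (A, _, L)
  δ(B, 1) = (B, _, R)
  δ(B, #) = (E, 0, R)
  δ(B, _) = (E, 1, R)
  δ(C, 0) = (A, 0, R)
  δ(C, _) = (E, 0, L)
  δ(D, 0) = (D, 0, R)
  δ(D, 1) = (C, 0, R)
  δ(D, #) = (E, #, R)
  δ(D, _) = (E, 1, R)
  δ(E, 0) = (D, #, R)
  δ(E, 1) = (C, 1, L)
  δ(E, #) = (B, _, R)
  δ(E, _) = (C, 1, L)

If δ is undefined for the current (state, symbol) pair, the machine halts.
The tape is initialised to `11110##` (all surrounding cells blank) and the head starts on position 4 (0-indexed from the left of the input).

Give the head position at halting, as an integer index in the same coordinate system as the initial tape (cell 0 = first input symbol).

7

A | 1111[0]##__   read 0 → write #, move R, go to E
E | 1111#[#]#__   read # → write _, move R, go to B
B | 1111#_[#]__   read # → write 0, move R, go to E
E | 1111#_0[_]_   read _ → write 1, move L, go to C
C | 1111#_[0]1_   read 0 → write 0, move R, go to A
A | 1111#_0[1]_   read 1 → write #, move L, go to D
D | 1111#_[0]#_   read 0 → write 0, move R, go to D
D | 1111#_0[#]_   read # → write #, move R, go to E
E | 1111#_0#[_]   read _ → write 1, move L, go to C
C | 1111#_0[#]1
At halt the head is at cell 7.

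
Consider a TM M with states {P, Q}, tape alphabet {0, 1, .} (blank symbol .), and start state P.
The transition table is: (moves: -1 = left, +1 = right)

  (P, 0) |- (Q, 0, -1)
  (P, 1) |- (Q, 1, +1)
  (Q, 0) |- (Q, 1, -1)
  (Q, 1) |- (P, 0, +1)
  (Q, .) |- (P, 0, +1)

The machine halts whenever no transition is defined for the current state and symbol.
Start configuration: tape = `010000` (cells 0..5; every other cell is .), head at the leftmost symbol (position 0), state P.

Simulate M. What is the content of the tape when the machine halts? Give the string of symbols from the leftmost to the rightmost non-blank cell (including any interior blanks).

state=P head=0 tape=..[0]10000..   (P,0)→(Q,0,-1)
state=Q head=-1 tape=.[.]010000..   (Q,.)→(P,0,+1)
state=P head=0 tape=.0[0]10000..   (P,0)→(Q,0,-1)
state=Q head=-1 tape=.[0]010000..   (Q,0)→(Q,1,-1)
state=Q head=-2 tape=[.]1010000..   (Q,.)→(P,0,+1)
state=P head=-1 tape=0[1]010000..   (P,1)→(Q,1,+1)
state=Q head=0 tape=01[0]10000..   (Q,0)→(Q,1,-1)
state=Q head=-1 tape=0[1]110000..   (Q,1)→(P,0,+1)
state=P head=0 tape=00[1]10000..   (P,1)→(Q,1,+1)
state=Q head=1 tape=001[1]0000..   (Q,1)→(P,0,+1)
state=P head=2 tape=0010[0]000..   (P,0)→(Q,0,-1)
state=Q head=1 tape=001[0]0000..   (Q,0)→(Q,1,-1)
state=Q head=0 tape=00[1]10000..   (Q,1)→(P,0,+1)
state=P head=1 tape=000[1]0000..   (P,1)→(Q,1,+1)
state=Q head=2 tape=0001[0]000..   (Q,0)→(Q,1,-1)
state=Q head=1 tape=000[1]1000..   (Q,1)→(P,0,+1)
state=P head=2 tape=0000[1]000..   (P,1)→(Q,1,+1)
state=Q head=3 tape=00001[0]00..   (Q,0)→(Q,1,-1)
state=Q head=2 tape=0000[1]100..   (Q,1)→(P,0,+1)
state=P head=3 tape=00000[1]00..   (P,1)→(Q,1,+1)
state=Q head=4 tape=000001[0]0..   (Q,0)→(Q,1,-1)
state=Q head=3 tape=00000[1]10..   (Q,1)→(P,0,+1)
state=P head=4 tape=000000[1]0..   (P,1)→(Q,1,+1)
state=Q head=5 tape=0000001[0]..   (Q,0)→(Q,1,-1)
state=Q head=4 tape=000000[1]1..   (Q,1)→(P,0,+1)
state=P head=5 tape=0000000[1]..   (P,1)→(Q,1,+1)
state=Q head=6 tape=00000001[.].   (Q,.)→(P,0,+1)
state=P head=7 tape=000000010[.]
The non-blank tape span at halt is 000000010.

000000010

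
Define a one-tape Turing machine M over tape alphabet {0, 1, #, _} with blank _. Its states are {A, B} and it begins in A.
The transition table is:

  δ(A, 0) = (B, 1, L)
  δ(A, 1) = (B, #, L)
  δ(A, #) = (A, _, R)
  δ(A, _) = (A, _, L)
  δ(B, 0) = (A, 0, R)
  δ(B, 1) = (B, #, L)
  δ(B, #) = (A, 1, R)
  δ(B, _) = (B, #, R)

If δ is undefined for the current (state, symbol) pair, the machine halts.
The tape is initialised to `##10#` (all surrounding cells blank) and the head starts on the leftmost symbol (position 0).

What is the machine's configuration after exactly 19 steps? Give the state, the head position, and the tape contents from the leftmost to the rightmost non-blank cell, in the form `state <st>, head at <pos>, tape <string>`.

A | [#]#10#_   read # → write _, move R, go to A
A | _[#]10#_   read # → write _, move R, go to A
A | __[1]0#_   read 1 → write #, move L, go to B
B | _[_]#0#_   read _ → write #, move R, go to B
B | _#[#]0#_   read # → write 1, move R, go to A
A | _#1[0]#_   read 0 → write 1, move L, go to B
B | _#[1]1#_   read 1 → write #, move L, go to B
B | _[#]#1#_   read # → write 1, move R, go to A
A | _1[#]1#_   read # → write _, move R, go to A
A | _1_[1]#_   read 1 → write #, move L, go to B
B | _1[_]##_   read _ → write #, move R, go to B
B | _1#[#]#_   read # → write 1, move R, go to A
A | _1#1[#]_   read # → write _, move R, go to A
A | _1#1_[_]   read _ → write _, move L, go to A
A | _1#1[_]_   read _ → write _, move L, go to A
A | _1#[1]__   read 1 → write #, move L, go to B
B | _1[#]#__   read # → write 1, move R, go to A
A | _11[#]__   read # → write _, move R, go to A
A | _11_[_]_   read _ → write _, move L, go to A
A | _11[_]__
After 19 steps: state A, head at 3, tape 11.

state A, head at 3, tape 11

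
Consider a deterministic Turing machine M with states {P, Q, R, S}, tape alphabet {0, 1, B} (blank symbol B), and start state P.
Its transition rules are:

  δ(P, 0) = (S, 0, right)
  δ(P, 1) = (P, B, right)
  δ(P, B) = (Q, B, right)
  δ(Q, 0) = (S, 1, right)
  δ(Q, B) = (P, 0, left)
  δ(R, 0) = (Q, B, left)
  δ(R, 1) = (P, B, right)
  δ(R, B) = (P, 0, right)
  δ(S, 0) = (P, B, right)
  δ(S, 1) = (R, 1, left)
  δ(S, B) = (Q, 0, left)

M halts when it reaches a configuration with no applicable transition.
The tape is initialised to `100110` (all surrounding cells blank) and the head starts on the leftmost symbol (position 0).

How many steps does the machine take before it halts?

14

P | [1]00110BBBB   read 1 → write B, move right, go to P
P | B[0]0110BBBB   read 0 → write 0, move right, go to S
S | B0[0]110BBBB   read 0 → write B, move right, go to P
P | B0B[1]10BBBB   read 1 → write B, move right, go to P
P | B0BB[1]0BBBB   read 1 → write B, move right, go to P
P | B0BBB[0]BBBB   read 0 → write 0, move right, go to S
S | B0BBB0[B]BBB   read B → write 0, move left, go to Q
Q | B0BBB[0]0BBB   read 0 → write 1, move right, go to S
S | B0BBB1[0]BBB   read 0 → write B, move right, go to P
P | B0BBB1B[B]BB   read B → write B, move right, go to Q
Q | B0BBB1BB[B]B   read B → write 0, move left, go to P
P | B0BBB1B[B]0B   read B → write B, move right, go to Q
Q | B0BBB1BB[0]B   read 0 → write 1, move right, go to S
S | B0BBB1BB1[B]   read B → write 0, move left, go to Q
Q | B0BBB1BB[1]0
M halts after 14 transitions.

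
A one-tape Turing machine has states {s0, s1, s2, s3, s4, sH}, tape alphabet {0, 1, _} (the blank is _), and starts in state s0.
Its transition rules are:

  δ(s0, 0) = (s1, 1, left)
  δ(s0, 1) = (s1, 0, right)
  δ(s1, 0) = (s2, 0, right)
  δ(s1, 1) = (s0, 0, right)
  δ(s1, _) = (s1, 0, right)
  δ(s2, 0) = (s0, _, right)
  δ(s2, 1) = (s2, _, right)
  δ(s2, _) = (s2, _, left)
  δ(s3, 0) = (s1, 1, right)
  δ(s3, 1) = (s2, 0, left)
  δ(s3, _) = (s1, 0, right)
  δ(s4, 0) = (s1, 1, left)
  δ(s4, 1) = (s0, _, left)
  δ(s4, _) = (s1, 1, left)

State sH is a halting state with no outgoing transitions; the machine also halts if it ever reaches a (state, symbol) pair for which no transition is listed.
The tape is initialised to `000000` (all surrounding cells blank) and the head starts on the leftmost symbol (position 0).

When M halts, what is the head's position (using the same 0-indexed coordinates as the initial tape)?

6

s0 | _[0]00000_   read 0 → write 1, move left, go to s1
s1 | [_]100000_   read _ → write 0, move right, go to s1
s1 | 0[1]00000_   read 1 → write 0, move right, go to s0
s0 | 00[0]0000_   read 0 → write 1, move left, go to s1
s1 | 0[0]10000_   read 0 → write 0, move right, go to s2
s2 | 00[1]0000_   read 1 → write _, move right, go to s2
s2 | 00_[0]000_   read 0 → write _, move right, go to s0
s0 | 00__[0]00_   read 0 → write 1, move left, go to s1
s1 | 00_[_]100_   read _ → write 0, move right, go to s1
s1 | 00_0[1]00_   read 1 → write 0, move right, go to s0
s0 | 00_00[0]0_   read 0 → write 1, move left, go to s1
s1 | 00_0[0]10_   read 0 → write 0, move right, go to s2
s2 | 00_00[1]0_   read 1 → write _, move right, go to s2
s2 | 00_00_[0]_   read 0 → write _, move right, go to s0
s0 | 00_00__[_]
At halt the head is at cell 6.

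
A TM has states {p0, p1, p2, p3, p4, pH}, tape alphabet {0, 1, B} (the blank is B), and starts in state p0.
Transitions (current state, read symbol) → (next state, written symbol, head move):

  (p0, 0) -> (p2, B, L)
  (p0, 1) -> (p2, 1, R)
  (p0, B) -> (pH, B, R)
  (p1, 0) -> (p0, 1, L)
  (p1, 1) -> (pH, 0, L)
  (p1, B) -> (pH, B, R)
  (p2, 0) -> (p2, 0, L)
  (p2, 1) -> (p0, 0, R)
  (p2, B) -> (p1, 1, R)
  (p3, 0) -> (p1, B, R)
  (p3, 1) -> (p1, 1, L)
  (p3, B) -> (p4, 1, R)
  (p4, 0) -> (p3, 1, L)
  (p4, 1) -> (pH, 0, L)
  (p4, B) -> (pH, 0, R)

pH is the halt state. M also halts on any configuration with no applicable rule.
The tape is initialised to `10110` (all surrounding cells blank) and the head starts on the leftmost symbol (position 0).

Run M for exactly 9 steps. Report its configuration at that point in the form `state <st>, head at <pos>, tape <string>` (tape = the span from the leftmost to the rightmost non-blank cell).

p0 | B[1]0110   read 1 → write 1, move R, go to p2
p2 | B1[0]110   read 0 → write 0, move L, go to p2
p2 | B[1]0110   read 1 → write 0, move R, go to p0
p0 | B0[0]110   read 0 → write B, move L, go to p2
p2 | B[0]B110   read 0 → write 0, move L, go to p2
p2 | [B]0B110   read B → write 1, move R, go to p1
p1 | 1[0]B110   read 0 → write 1, move L, go to p0
p0 | [1]1B110   read 1 → write 1, move R, go to p2
p2 | 1[1]B110   read 1 → write 0, move R, go to p0
p0 | 10[B]110
After 9 steps: state p0, head at 1, tape 10B110.

state p0, head at 1, tape 10B110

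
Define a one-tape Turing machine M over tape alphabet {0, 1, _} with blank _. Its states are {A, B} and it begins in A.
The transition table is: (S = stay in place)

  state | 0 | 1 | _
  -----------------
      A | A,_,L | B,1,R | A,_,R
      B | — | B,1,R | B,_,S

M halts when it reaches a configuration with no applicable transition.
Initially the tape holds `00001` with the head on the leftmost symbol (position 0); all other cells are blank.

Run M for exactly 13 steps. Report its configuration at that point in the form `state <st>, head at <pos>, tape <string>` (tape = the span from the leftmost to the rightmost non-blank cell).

state B, head at 5, tape 1

state=A head=0 tape=_[0]0001_   (A,0)→(A,_,L)
state=A head=-1 tape=[_]_0001_   (A,_)→(A,_,R)
state=A head=0 tape=_[_]0001_   (A,_)→(A,_,R)
state=A head=1 tape=__[0]001_   (A,0)→(A,_,L)
state=A head=0 tape=_[_]_001_   (A,_)→(A,_,R)
state=A head=1 tape=__[_]001_   (A,_)→(A,_,R)
state=A head=2 tape=___[0]01_   (A,0)→(A,_,L)
state=A head=1 tape=__[_]_01_   (A,_)→(A,_,R)
state=A head=2 tape=___[_]01_   (A,_)→(A,_,R)
state=A head=3 tape=____[0]1_   (A,0)→(A,_,L)
state=A head=2 tape=___[_]_1_   (A,_)→(A,_,R)
state=A head=3 tape=____[_]1_   (A,_)→(A,_,R)
state=A head=4 tape=_____[1]_   (A,1)→(B,1,R)
state=B head=5 tape=_____1[_]
After 13 steps: state B, head at 5, tape 1.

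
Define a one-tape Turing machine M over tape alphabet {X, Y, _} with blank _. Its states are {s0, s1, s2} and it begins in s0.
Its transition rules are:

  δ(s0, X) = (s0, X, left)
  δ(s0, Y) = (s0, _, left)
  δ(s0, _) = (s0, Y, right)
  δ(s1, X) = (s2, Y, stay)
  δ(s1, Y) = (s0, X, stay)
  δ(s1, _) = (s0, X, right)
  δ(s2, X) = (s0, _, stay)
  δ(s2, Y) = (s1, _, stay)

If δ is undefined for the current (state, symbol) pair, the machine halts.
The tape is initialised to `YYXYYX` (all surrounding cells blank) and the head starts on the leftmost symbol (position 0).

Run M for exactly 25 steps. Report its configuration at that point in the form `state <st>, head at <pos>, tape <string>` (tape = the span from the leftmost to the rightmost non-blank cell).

state=s0 head=0 tape=___[Y]YXYYX   (s0,Y)→(s0,_,left)
state=s0 head=-1 tape=__[_]_YXYYX   (s0,_)→(s0,Y,right)
state=s0 head=0 tape=__Y[_]YXYYX   (s0,_)→(s0,Y,right)
state=s0 head=1 tape=__YY[Y]XYYX   (s0,Y)→(s0,_,left)
state=s0 head=0 tape=__Y[Y]_XYYX   (s0,Y)→(s0,_,left)
state=s0 head=-1 tape=__[Y]__XYYX   (s0,Y)→(s0,_,left)
state=s0 head=-2 tape=_[_]___XYYX   (s0,_)→(s0,Y,right)
state=s0 head=-1 tape=_Y[_]__XYYX   (s0,_)→(s0,Y,right)
state=s0 head=0 tape=_YY[_]_XYYX   (s0,_)→(s0,Y,right)
state=s0 head=1 tape=_YYY[_]XYYX   (s0,_)→(s0,Y,right)
state=s0 head=2 tape=_YYYY[X]YYX   (s0,X)→(s0,X,left)
state=s0 head=1 tape=_YYY[Y]XYYX   (s0,Y)→(s0,_,left)
state=s0 head=0 tape=_YY[Y]_XYYX   (s0,Y)→(s0,_,left)
state=s0 head=-1 tape=_Y[Y]__XYYX   (s0,Y)→(s0,_,left)
state=s0 head=-2 tape=_[Y]___XYYX   (s0,Y)→(s0,_,left)
state=s0 head=-3 tape=[_]____XYYX   (s0,_)→(s0,Y,right)
state=s0 head=-2 tape=Y[_]___XYYX   (s0,_)→(s0,Y,right)
state=s0 head=-1 tape=YY[_]__XYYX   (s0,_)→(s0,Y,right)
state=s0 head=0 tape=YYY[_]_XYYX   (s0,_)→(s0,Y,right)
state=s0 head=1 tape=YYYY[_]XYYX   (s0,_)→(s0,Y,right)
state=s0 head=2 tape=YYYYY[X]YYX   (s0,X)→(s0,X,left)
state=s0 head=1 tape=YYYY[Y]XYYX   (s0,Y)→(s0,_,left)
state=s0 head=0 tape=YYY[Y]_XYYX   (s0,Y)→(s0,_,left)
state=s0 head=-1 tape=YY[Y]__XYYX   (s0,Y)→(s0,_,left)
state=s0 head=-2 tape=Y[Y]___XYYX   (s0,Y)→(s0,_,left)
state=s0 head=-3 tape=[Y]____XYYX
After 25 steps: state s0, head at -3, tape Y____XYYX.

state s0, head at -3, tape Y____XYYX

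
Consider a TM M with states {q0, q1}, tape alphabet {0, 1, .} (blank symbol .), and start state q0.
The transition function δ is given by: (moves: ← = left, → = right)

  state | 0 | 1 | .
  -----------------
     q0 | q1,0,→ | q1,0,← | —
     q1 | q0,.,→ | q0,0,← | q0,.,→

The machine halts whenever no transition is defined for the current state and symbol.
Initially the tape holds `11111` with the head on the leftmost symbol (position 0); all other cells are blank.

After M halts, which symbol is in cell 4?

0

state=q0 head=0 tape=.[1]1111..   (q0,1)→(q1,0,←)
state=q1 head=-1 tape=[.]01111..   (q1,.)→(q0,.,→)
state=q0 head=0 tape=.[0]1111..   (q0,0)→(q1,0,→)
state=q1 head=1 tape=.0[1]111..   (q1,1)→(q0,0,←)
state=q0 head=0 tape=.[0]0111..   (q0,0)→(q1,0,→)
state=q1 head=1 tape=.0[0]111..   (q1,0)→(q0,.,→)
state=q0 head=2 tape=.0.[1]11..   (q0,1)→(q1,0,←)
state=q1 head=1 tape=.0[.]011..   (q1,.)→(q0,.,→)
state=q0 head=2 tape=.0.[0]11..   (q0,0)→(q1,0,→)
state=q1 head=3 tape=.0.0[1]1..   (q1,1)→(q0,0,←)
state=q0 head=2 tape=.0.[0]01..   (q0,0)→(q1,0,→)
state=q1 head=3 tape=.0.0[0]1..   (q1,0)→(q0,.,→)
state=q0 head=4 tape=.0.0.[1]..   (q0,1)→(q1,0,←)
state=q1 head=3 tape=.0.0[.]0..   (q1,.)→(q0,.,→)
state=q0 head=4 tape=.0.0.[0]..   (q0,0)→(q1,0,→)
state=q1 head=5 tape=.0.0.0[.].   (q1,.)→(q0,.,→)
state=q0 head=6 tape=.0.0.0.[.]
Cell 4 holds 0 when M halts.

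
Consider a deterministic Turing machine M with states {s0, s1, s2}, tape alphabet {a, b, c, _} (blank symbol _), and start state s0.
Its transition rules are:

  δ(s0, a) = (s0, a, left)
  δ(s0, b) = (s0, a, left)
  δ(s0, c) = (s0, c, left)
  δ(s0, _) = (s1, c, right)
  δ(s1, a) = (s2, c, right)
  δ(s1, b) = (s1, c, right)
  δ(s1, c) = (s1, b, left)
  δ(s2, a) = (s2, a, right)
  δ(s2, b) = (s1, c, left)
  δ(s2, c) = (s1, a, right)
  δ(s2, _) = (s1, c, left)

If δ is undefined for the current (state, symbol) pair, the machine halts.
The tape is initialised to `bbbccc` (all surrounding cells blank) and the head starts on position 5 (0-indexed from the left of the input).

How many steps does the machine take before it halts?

23

s0 | __bbbcc[c]   read c → write c, move left, go to s0
s0 | __bbbc[c]c   read c → write c, move left, go to s0
s0 | __bbb[c]cc   read c → write c, move left, go to s0
s0 | __bb[b]ccc   read b → write a, move left, go to s0
s0 | __b[b]accc   read b → write a, move left, go to s0
s0 | __[b]aaccc   read b → write a, move left, go to s0
s0 | _[_]aaaccc   read _ → write c, move right, go to s1
s1 | _c[a]aaccc   read a → write c, move right, go to s2
s2 | _cc[a]accc   read a → write a, move right, go to s2
s2 | _cca[a]ccc   read a → write a, move right, go to s2
s2 | _ccaa[c]cc   read c → write a, move right, go to s1
s1 | _ccaaa[c]c   read c → write b, move left, go to s1
s1 | _ccaa[a]bc   read a → write c, move right, go to s2
s2 | _ccaac[b]c   read b → write c, move left, go to s1
s1 | _ccaa[c]cc   read c → write b, move left, go to s1
s1 | _cca[a]bcc   read a → write c, move right, go to s2
s2 | _ccac[b]cc   read b → write c, move left, go to s1
s1 | _cca[c]ccc   read c → write b, move left, go to s1
s1 | _cc[a]bccc   read a → write c, move right, go to s2
s2 | _ccc[b]ccc   read b → write c, move left, go to s1
s1 | _cc[c]cccc   read c → write b, move left, go to s1
s1 | _c[c]bcccc   read c → write b, move left, go to s1
s1 | _[c]bbcccc   read c → write b, move left, go to s1
s1 | [_]bbbcccc
M halts after 23 transitions.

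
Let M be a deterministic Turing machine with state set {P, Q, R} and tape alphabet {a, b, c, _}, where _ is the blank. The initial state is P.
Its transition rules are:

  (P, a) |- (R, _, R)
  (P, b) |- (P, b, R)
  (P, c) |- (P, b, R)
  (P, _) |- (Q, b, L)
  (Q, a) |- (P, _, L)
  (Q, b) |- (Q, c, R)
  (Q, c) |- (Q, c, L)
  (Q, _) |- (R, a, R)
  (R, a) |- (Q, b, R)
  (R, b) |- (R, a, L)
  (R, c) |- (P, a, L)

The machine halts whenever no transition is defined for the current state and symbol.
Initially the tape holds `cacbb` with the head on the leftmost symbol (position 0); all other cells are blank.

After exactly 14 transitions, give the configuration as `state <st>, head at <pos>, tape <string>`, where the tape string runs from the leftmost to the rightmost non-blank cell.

state R, head at 6, tape ccccca

P | [c]acbb__   read c → write b, move R, go to P
P | b[a]cbb__   read a → write _, move R, go to R
R | b_[c]bb__   read c → write a, move L, go to P
P | b[_]abb__   read _ → write b, move L, go to Q
Q | [b]babb__   read b → write c, move R, go to Q
Q | c[b]abb__   read b → write c, move R, go to Q
Q | cc[a]bb__   read a → write _, move L, go to P
P | c[c]_bb__   read c → write b, move R, go to P
P | cb[_]bb__   read _ → write b, move L, go to Q
Q | c[b]bbb__   read b → write c, move R, go to Q
Q | cc[b]bb__   read b → write c, move R, go to Q
Q | ccc[b]b__   read b → write c, move R, go to Q
Q | cccc[b]__   read b → write c, move R, go to Q
Q | ccccc[_]_   read _ → write a, move R, go to R
R | ccccca[_]
After 14 steps: state R, head at 6, tape ccccca.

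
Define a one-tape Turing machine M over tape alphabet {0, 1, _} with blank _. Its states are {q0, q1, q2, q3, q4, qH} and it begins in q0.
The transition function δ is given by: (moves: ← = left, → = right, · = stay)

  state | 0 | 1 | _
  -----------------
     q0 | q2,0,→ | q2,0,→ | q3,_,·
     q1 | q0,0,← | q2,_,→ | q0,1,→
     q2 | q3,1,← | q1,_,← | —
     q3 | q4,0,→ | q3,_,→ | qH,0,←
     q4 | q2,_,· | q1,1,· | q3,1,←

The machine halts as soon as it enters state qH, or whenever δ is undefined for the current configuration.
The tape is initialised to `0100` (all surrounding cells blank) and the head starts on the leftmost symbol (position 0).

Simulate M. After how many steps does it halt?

q0 | __[0]100   read 0 → write 0, move →, go to q2
q2 | __0[1]00   read 1 → write _, move ←, go to q1
q1 | __[0]_00   read 0 → write 0, move ←, go to q0
q0 | _[_]0_00   read _ → write _, move ·, go to q3
q3 | _[_]0_00   read _ → write 0, move ←, go to qH
qH | [_]00_00
M halts after 5 transitions.

5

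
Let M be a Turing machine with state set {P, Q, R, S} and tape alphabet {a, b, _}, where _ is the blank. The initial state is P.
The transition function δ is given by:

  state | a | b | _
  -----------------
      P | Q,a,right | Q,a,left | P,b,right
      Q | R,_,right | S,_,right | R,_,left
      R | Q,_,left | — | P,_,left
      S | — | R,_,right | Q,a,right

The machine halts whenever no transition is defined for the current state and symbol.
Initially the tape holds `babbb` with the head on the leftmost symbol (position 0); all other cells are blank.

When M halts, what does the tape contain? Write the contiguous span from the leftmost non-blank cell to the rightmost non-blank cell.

bbba_bbb

state=P head=0 tape=___[b]abbb   (P,b)→(Q,a,left)
state=Q head=-1 tape=__[_]aabbb   (Q,_)→(R,_,left)
state=R head=-2 tape=_[_]_aabbb   (R,_)→(P,_,left)
state=P head=-3 tape=[_]__aabbb   (P,_)→(P,b,right)
state=P head=-2 tape=b[_]_aabbb   (P,_)→(P,b,right)
state=P head=-1 tape=bb[_]aabbb   (P,_)→(P,b,right)
state=P head=0 tape=bbb[a]abbb   (P,a)→(Q,a,right)
state=Q head=1 tape=bbba[a]bbb   (Q,a)→(R,_,right)
state=R head=2 tape=bbba_[b]bb
The non-blank tape span at halt is bbba_bbb.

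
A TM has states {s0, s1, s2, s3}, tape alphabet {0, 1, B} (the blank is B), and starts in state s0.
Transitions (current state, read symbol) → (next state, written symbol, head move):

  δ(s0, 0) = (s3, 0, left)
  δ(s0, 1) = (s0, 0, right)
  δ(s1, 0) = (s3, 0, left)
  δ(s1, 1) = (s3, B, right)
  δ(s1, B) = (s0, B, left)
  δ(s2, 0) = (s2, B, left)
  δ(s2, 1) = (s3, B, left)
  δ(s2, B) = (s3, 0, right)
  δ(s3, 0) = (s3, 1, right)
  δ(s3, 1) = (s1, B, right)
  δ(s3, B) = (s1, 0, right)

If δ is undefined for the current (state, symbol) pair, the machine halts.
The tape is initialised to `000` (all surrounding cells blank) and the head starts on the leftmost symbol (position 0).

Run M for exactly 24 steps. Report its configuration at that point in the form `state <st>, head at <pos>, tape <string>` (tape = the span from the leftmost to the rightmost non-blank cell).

state=s0 head=0 tape=B[0]00BBB   (s0,0)→(s3,0,left)
state=s3 head=-1 tape=[B]000BBB   (s3,B)→(s1,0,right)
state=s1 head=0 tape=0[0]00BBB   (s1,0)→(s3,0,left)
state=s3 head=-1 tape=[0]000BBB   (s3,0)→(s3,1,right)
state=s3 head=0 tape=1[0]00BBB   (s3,0)→(s3,1,right)
state=s3 head=1 tape=11[0]0BBB   (s3,0)→(s3,1,right)
state=s3 head=2 tape=111[0]BBB   (s3,0)→(s3,1,right)
state=s3 head=3 tape=1111[B]BB   (s3,B)→(s1,0,right)
state=s1 head=4 tape=11110[B]B   (s1,B)→(s0,B,left)
state=s0 head=3 tape=1111[0]BB   (s0,0)→(s3,0,left)
state=s3 head=2 tape=111[1]0BB   (s3,1)→(s1,B,right)
state=s1 head=3 tape=111B[0]BB   (s1,0)→(s3,0,left)
state=s3 head=2 tape=111[B]0BB   (s3,B)→(s1,0,right)
state=s1 head=3 tape=1110[0]BB   (s1,0)→(s3,0,left)
state=s3 head=2 tape=111[0]0BB   (s3,0)→(s3,1,right)
state=s3 head=3 tape=1111[0]BB   (s3,0)→(s3,1,right)
state=s3 head=4 tape=11111[B]B   (s3,B)→(s1,0,right)
state=s1 head=5 tape=111110[B]   (s1,B)→(s0,B,left)
state=s0 head=4 tape=11111[0]B   (s0,0)→(s3,0,left)
state=s3 head=3 tape=1111[1]0B   (s3,1)→(s1,B,right)
state=s1 head=4 tape=1111B[0]B   (s1,0)→(s3,0,left)
state=s3 head=3 tape=1111[B]0B   (s3,B)→(s1,0,right)
state=s1 head=4 tape=11110[0]B   (s1,0)→(s3,0,left)
state=s3 head=3 tape=1111[0]0B   (s3,0)→(s3,1,right)
state=s3 head=4 tape=11111[0]B
After 24 steps: state s3, head at 4, tape 111110.

state s3, head at 4, tape 111110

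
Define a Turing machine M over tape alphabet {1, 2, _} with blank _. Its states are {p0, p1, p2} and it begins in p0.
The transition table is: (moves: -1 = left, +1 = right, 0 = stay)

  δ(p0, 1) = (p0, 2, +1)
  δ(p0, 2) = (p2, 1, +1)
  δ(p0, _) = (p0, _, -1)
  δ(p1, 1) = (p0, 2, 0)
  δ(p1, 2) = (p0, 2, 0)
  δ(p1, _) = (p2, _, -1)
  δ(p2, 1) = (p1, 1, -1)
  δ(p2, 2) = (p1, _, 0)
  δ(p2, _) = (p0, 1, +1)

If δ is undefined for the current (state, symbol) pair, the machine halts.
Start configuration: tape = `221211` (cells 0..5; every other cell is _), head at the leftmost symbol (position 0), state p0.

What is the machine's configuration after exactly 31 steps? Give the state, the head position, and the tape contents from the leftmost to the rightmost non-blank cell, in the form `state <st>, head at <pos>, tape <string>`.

state=p0 head=0 tape=__[2]21211   (p0,2)→(p2,1,+1)
state=p2 head=1 tape=__1[2]1211   (p2,2)→(p1,_,0)
state=p1 head=1 tape=__1[_]1211   (p1,_)→(p2,_,-1)
state=p2 head=0 tape=__[1]_1211   (p2,1)→(p1,1,-1)
state=p1 head=-1 tape=_[_]1_1211   (p1,_)→(p2,_,-1)
state=p2 head=-2 tape=[_]_1_1211   (p2,_)→(p0,1,+1)
state=p0 head=-1 tape=1[_]1_1211   (p0,_)→(p0,_,-1)
state=p0 head=-2 tape=[1]_1_1211   (p0,1)→(p0,2,+1)
state=p0 head=-1 tape=2[_]1_1211   (p0,_)→(p0,_,-1)
state=p0 head=-2 tape=[2]_1_1211   (p0,2)→(p2,1,+1)
state=p2 head=-1 tape=1[_]1_1211   (p2,_)→(p0,1,+1)
state=p0 head=0 tape=11[1]_1211   (p0,1)→(p0,2,+1)
state=p0 head=1 tape=112[_]1211   (p0,_)→(p0,_,-1)
state=p0 head=0 tape=11[2]_1211   (p0,2)→(p2,1,+1)
state=p2 head=1 tape=111[_]1211   (p2,_)→(p0,1,+1)
state=p0 head=2 tape=1111[1]211   (p0,1)→(p0,2,+1)
state=p0 head=3 tape=11112[2]11   (p0,2)→(p2,1,+1)
state=p2 head=4 tape=111121[1]1   (p2,1)→(p1,1,-1)
state=p1 head=3 tape=11112[1]11   (p1,1)→(p0,2,0)
state=p0 head=3 tape=11112[2]11   (p0,2)→(p2,1,+1)
state=p2 head=4 tape=111121[1]1   (p2,1)→(p1,1,-1)
state=p1 head=3 tape=11112[1]11   (p1,1)→(p0,2,0)
state=p0 head=3 tape=11112[2]11   (p0,2)→(p2,1,+1)
state=p2 head=4 tape=111121[1]1   (p2,1)→(p1,1,-1)
state=p1 head=3 tape=11112[1]11   (p1,1)→(p0,2,0)
state=p0 head=3 tape=11112[2]11   (p0,2)→(p2,1,+1)
state=p2 head=4 tape=111121[1]1   (p2,1)→(p1,1,-1)
state=p1 head=3 tape=11112[1]11   (p1,1)→(p0,2,0)
state=p0 head=3 tape=11112[2]11   (p0,2)→(p2,1,+1)
state=p2 head=4 tape=111121[1]1   (p2,1)→(p1,1,-1)
state=p1 head=3 tape=11112[1]11   (p1,1)→(p0,2,0)
state=p0 head=3 tape=11112[2]11
After 31 steps: state p0, head at 3, tape 11112211.

state p0, head at 3, tape 11112211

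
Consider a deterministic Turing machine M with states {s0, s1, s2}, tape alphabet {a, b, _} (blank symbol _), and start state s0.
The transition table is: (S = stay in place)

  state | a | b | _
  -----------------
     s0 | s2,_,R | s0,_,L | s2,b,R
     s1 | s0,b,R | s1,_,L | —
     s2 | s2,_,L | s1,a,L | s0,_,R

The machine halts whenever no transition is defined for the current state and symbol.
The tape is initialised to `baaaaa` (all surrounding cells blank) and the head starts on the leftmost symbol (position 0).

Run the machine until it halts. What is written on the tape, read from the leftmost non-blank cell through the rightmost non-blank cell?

state=s0 head=0 tape=_[b]aaaaa   (s0,b)→(s0,_,L)
state=s0 head=-1 tape=[_]_aaaaa   (s0,_)→(s2,b,R)
state=s2 head=0 tape=b[_]aaaaa   (s2,_)→(s0,_,R)
state=s0 head=1 tape=b_[a]aaaa   (s0,a)→(s2,_,R)
state=s2 head=2 tape=b__[a]aaa   (s2,a)→(s2,_,L)
state=s2 head=1 tape=b_[_]_aaa   (s2,_)→(s0,_,R)
state=s0 head=2 tape=b__[_]aaa   (s0,_)→(s2,b,R)
state=s2 head=3 tape=b__b[a]aa   (s2,a)→(s2,_,L)
state=s2 head=2 tape=b__[b]_aa   (s2,b)→(s1,a,L)
state=s1 head=1 tape=b_[_]a_aa
The non-blank tape span at halt is b__a_aa.

b__a_aa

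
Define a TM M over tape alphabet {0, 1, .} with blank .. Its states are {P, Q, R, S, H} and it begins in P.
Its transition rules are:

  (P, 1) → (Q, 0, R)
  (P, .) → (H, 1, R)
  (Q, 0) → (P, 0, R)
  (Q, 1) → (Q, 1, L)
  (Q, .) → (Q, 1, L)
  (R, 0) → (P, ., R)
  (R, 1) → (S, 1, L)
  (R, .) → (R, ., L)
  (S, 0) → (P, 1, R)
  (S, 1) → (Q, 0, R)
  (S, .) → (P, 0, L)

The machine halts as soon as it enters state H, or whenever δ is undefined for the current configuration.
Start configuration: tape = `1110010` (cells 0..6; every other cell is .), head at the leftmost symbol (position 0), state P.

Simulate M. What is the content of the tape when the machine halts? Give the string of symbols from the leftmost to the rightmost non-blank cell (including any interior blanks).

0000010

P | [1]110010   read 1 → write 0, move R, go to Q
Q | 0[1]10010   read 1 → write 1, move L, go to Q
Q | [0]110010   read 0 → write 0, move R, go to P
P | 0[1]10010   read 1 → write 0, move R, go to Q
Q | 00[1]0010   read 1 → write 1, move L, go to Q
Q | 0[0]10010   read 0 → write 0, move R, go to P
P | 00[1]0010   read 1 → write 0, move R, go to Q
Q | 000[0]010   read 0 → write 0, move R, go to P
P | 0000[0]10
The non-blank tape span at halt is 0000010.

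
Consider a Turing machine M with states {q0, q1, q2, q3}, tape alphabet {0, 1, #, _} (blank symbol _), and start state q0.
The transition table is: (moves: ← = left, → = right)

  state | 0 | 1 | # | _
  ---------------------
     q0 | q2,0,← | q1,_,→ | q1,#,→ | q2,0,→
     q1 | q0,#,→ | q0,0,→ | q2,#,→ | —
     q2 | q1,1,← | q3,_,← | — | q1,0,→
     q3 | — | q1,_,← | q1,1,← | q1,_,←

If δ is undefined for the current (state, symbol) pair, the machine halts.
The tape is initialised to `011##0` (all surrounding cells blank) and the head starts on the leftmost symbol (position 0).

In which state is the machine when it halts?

state=q0 head=0 tape=_[0]11##0   (q0,0)→(q2,0,←)
state=q2 head=-1 tape=[_]011##0   (q2,_)→(q1,0,→)
state=q1 head=0 tape=0[0]11##0   (q1,0)→(q0,#,→)
state=q0 head=1 tape=0#[1]1##0   (q0,1)→(q1,_,→)
state=q1 head=2 tape=0#_[1]##0   (q1,1)→(q0,0,→)
state=q0 head=3 tape=0#_0[#]#0   (q0,#)→(q1,#,→)
state=q1 head=4 tape=0#_0#[#]0   (q1,#)→(q2,#,→)
state=q2 head=5 tape=0#_0##[0]   (q2,0)→(q1,1,←)
state=q1 head=4 tape=0#_0#[#]1   (q1,#)→(q2,#,→)
state=q2 head=5 tape=0#_0##[1]   (q2,1)→(q3,_,←)
state=q3 head=4 tape=0#_0#[#]_   (q3,#)→(q1,1,←)
state=q1 head=3 tape=0#_0[#]1_   (q1,#)→(q2,#,→)
state=q2 head=4 tape=0#_0#[1]_   (q2,1)→(q3,_,←)
state=q3 head=3 tape=0#_0[#]__   (q3,#)→(q1,1,←)
state=q1 head=2 tape=0#_[0]1__   (q1,0)→(q0,#,→)
state=q0 head=3 tape=0#_#[1]__   (q0,1)→(q1,_,→)
state=q1 head=4 tape=0#_#_[_]_
No transition is defined for (q1, _); M halts in state q1.

q1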